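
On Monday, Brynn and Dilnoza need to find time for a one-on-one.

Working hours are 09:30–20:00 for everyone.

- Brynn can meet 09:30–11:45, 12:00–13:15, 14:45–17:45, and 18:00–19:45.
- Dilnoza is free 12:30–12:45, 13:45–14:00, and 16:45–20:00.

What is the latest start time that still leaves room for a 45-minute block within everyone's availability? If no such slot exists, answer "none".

19:00

Brynn ∩ Dilnoza: 12:30–12:45, 16:45–17:45, 18:00–19:45.
Windows ≥ 45 min: 16:45–17:45, 18:00–19:45.
Latest start in the last window 18:00–19:45 is 19:45 − 45 min = 19:00.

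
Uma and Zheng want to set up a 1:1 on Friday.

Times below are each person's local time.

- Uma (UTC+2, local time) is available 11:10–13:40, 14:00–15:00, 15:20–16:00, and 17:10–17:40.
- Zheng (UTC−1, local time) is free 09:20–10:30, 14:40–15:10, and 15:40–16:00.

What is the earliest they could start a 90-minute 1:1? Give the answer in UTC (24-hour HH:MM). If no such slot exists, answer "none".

none

Uma → UTC: 09:10–11:40, 12:00–13:00, 13:20–14:00, 15:10–15:40.
Zheng → UTC: 10:20–11:30, 15:40–16:10, 16:40–17:00.
Uma ∩ Zheng: 10:20–11:30.
Windows ≥ 90 min: (none).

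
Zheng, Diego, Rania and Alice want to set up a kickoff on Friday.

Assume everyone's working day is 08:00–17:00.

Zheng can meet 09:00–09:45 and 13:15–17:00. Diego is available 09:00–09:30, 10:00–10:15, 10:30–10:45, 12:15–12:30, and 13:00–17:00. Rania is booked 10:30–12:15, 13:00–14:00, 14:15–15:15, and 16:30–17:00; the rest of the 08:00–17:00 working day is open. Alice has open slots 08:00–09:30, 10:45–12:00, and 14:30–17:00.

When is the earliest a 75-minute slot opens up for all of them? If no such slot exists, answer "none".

15:15

Rania free within 08:00–17:00: 08:00–10:30, 12:15–13:00, 14:00–14:15, 15:15–16:30.
Zheng ∩ Diego: 09:00–09:30, 13:15–17:00.
Zheng ∩ Diego ∩ Rania: 09:00–09:30, 14:00–14:15, 15:15–16:30.
Zheng ∩ Diego ∩ Rania ∩ Alice: 09:00–09:30, 15:15–16:30.
Windows ≥ 75 min: 15:15–16:30.
Earliest such window starts at 15:15.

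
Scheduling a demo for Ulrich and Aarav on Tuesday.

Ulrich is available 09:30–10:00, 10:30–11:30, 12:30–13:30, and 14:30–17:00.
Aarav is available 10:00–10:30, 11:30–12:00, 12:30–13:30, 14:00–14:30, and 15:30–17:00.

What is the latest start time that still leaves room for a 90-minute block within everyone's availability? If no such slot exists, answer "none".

Ulrich ∩ Aarav: 12:30–13:30, 15:30–17:00.
Windows ≥ 90 min: 15:30–17:00.
Latest start in the last window 15:30–17:00 is 17:00 − 90 min = 15:30.

15:30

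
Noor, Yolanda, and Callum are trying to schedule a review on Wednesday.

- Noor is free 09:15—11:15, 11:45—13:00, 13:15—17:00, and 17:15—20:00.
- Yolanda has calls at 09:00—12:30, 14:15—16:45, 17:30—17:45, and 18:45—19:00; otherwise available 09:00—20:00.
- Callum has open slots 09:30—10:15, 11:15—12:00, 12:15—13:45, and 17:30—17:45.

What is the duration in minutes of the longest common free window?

Yolanda free within 09:00–20:00: 12:30–14:15, 16:45–17:30, 17:45–18:45, 19:00–20:00.
Noor ∩ Yolanda: 12:30–13:00, 13:15–14:15, 16:45–17:00, 17:15–17:30, 17:45–18:45, 19:00–20:00.
Noor ∩ Yolanda ∩ Callum: 12:30–13:00, 13:15–13:45.
Common window lengths: 30, 30 min; longest is 30.

30 minutes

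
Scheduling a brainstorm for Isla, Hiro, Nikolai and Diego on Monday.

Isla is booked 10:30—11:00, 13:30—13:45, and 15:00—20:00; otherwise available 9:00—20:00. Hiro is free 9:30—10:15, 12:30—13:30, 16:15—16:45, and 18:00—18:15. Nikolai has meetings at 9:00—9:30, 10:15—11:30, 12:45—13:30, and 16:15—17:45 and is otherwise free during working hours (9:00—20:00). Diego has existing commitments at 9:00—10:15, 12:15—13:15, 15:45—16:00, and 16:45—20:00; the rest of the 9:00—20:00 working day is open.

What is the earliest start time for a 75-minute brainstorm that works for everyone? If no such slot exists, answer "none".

none

Isla free within 09:00–20:00: 09:00–10:30, 11:00–13:30, 13:45–15:00.
Nikolai free within 09:00–20:00: 09:30–10:15, 11:30–12:45, 13:30–16:15, 17:45–20:00.
Diego free within 09:00–20:00: 10:15–12:15, 13:15–15:45, 16:00–16:45.
Isla ∩ Hiro: 09:30–10:15, 12:30–13:30.
Isla ∩ Hiro ∩ Nikolai: 09:30–10:15, 12:30–12:45.
Isla ∩ Hiro ∩ Nikolai ∩ Diego: (none).
Windows ≥ 75 min: (none).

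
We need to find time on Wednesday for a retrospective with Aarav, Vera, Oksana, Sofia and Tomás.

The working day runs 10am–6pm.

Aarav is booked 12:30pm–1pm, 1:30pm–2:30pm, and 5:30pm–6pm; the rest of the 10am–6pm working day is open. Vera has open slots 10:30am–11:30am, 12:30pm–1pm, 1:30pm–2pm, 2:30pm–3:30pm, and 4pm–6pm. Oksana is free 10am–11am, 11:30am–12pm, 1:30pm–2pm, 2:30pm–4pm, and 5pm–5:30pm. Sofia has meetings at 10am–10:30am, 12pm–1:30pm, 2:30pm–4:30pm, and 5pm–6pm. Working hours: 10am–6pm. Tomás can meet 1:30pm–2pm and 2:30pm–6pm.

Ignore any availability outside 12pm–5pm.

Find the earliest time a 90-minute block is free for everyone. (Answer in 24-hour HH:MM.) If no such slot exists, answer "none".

none

Aarav free within 10:00–18:00: 10:00–12:30, 13:00–13:30, 14:30–17:30.
Sofia free within 10:00–18:00: 10:30–12:00, 13:30–14:30, 16:30–17:00.
Aarav ∩ Vera: 10:30–11:30, 14:30–15:30, 16:00–17:30.
Aarav ∩ Vera ∩ Oksana: 10:30–11:00, 14:30–15:30, 17:00–17:30.
Aarav ∩ Vera ∩ Oksana ∩ Sofia: 10:30–11:00.
Aarav ∩ Vera ∩ Oksana ∩ Sofia ∩ Tomás: (none).
Restricted to 12:00–17:00: (none).
Windows ≥ 90 min: (none).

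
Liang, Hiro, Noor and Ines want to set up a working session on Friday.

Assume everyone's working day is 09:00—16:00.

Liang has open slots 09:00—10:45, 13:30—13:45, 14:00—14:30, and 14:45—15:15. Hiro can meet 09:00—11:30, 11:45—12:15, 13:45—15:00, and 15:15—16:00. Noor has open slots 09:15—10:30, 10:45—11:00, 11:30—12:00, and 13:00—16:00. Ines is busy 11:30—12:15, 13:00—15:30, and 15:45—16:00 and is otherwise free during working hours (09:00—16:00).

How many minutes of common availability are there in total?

75 minutes

Ines free within 09:00–16:00: 09:00–11:30, 12:15–13:00, 15:30–15:45.
Liang ∩ Hiro: 09:00–10:45, 14:00–14:30, 14:45–15:00.
Liang ∩ Hiro ∩ Noor: 09:15–10:30, 14:00–14:30, 14:45–15:00.
Liang ∩ Hiro ∩ Noor ∩ Ines: 09:15–10:30.
Total common minutes: 75.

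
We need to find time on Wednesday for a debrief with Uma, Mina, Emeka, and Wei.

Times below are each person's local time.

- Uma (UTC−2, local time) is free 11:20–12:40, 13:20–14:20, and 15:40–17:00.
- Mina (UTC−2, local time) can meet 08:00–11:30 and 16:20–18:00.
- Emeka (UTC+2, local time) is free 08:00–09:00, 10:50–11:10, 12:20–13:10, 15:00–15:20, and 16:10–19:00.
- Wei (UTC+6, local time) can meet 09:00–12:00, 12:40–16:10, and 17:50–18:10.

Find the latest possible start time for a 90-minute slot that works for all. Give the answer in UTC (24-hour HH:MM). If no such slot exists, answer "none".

Uma → UTC: 13:20–14:40, 15:20–16:20, 17:40–19:00.
Mina → UTC: 10:00–13:30, 18:20–20:00.
Emeka → UTC: 06:00–07:00, 08:50–09:10, 10:20–11:10, 13:00–13:20, 14:10–17:00.
Wei → UTC: 03:00–06:00, 06:40–10:10, 11:50–12:10.
Uma ∩ Mina: 13:20–13:30, 18:20–19:00.
Uma ∩ Mina ∩ Emeka: (none).
Uma ∩ Mina ∩ Emeka ∩ Wei: (none).
Windows ≥ 90 min: (none).

none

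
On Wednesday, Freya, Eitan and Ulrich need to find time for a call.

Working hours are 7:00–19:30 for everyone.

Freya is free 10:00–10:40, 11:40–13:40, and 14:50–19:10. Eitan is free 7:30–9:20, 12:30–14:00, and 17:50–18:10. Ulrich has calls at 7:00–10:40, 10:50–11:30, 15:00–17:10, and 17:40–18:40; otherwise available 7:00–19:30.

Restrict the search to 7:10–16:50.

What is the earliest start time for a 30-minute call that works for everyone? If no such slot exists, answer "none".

Ulrich free within 07:00–19:30: 10:40–10:50, 11:30–15:00, 17:10–17:40, 18:40–19:30.
Freya ∩ Eitan: 12:30–13:40, 17:50–18:10.
Freya ∩ Eitan ∩ Ulrich: 12:30–13:40.
Restricted to 07:10–16:50: 12:30–13:40.
Windows ≥ 30 min: 12:30–13:40.
Earliest such window starts at 12:30.

12:30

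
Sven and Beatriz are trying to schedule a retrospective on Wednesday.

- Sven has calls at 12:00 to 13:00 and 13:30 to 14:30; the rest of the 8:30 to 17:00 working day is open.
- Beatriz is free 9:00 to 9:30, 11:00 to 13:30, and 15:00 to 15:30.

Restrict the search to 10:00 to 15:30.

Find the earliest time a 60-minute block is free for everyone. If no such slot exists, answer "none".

11:00

Sven free within 08:30–17:00: 08:30–12:00, 13:00–13:30, 14:30–17:00.
Sven ∩ Beatriz: 09:00–09:30, 11:00–12:00, 13:00–13:30, 15:00–15:30.
Restricted to 10:00–15:30: 11:00–12:00, 13:00–13:30, 15:00–15:30.
Windows ≥ 60 min: 11:00–12:00.
Earliest such window starts at 11:00.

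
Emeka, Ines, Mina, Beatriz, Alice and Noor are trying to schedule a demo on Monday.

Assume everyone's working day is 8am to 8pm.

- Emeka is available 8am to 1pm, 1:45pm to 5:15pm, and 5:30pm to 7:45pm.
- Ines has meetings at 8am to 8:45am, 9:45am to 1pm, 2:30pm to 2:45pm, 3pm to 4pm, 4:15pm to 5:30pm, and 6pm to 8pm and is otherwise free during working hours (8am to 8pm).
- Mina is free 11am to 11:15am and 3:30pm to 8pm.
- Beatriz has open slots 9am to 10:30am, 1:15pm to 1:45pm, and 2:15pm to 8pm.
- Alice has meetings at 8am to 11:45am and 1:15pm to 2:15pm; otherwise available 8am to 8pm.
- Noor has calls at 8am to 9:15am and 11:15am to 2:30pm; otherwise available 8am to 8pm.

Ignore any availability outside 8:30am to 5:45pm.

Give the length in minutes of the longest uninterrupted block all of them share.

15 minutes

Ines free within 08:00–20:00: 08:45–09:45, 13:00–14:30, 14:45–15:00, 16:00–16:15, 17:30–18:00.
Alice free within 08:00–20:00: 11:45–13:15, 14:15–20:00.
Noor free within 08:00–20:00: 09:15–11:15, 14:30–20:00.
Emeka ∩ Ines: 08:45–09:45, 13:45–14:30, 14:45–15:00, 16:00–16:15, 17:30–18:00.
Emeka ∩ Ines ∩ Mina: 16:00–16:15, 17:30–18:00.
Emeka ∩ Ines ∩ Mina ∩ Beatriz: 16:00–16:15, 17:30–18:00.
Emeka ∩ Ines ∩ Mina ∩ Beatriz ∩ Alice: 16:00–16:15, 17:30–18:00.
Emeka ∩ Ines ∩ Mina ∩ Beatriz ∩ Alice ∩ Noor: 16:00–16:15, 17:30–18:00.
Restricted to 08:30–17:45: 16:00–16:15, 17:30–17:45.
Common window lengths: 15, 15 min; longest is 15.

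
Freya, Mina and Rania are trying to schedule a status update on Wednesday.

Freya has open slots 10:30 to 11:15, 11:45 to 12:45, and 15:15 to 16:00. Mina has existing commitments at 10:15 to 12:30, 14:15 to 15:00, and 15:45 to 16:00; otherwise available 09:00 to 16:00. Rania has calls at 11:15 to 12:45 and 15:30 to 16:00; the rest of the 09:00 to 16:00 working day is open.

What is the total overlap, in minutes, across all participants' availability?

Mina free within 09:00–16:00: 09:00–10:15, 12:30–14:15, 15:00–15:45.
Rania free within 09:00–16:00: 09:00–11:15, 12:45–15:30.
Freya ∩ Mina: 12:30–12:45, 15:15–15:45.
Freya ∩ Mina ∩ Rania: 15:15–15:30.
Total common minutes: 15.

15 minutes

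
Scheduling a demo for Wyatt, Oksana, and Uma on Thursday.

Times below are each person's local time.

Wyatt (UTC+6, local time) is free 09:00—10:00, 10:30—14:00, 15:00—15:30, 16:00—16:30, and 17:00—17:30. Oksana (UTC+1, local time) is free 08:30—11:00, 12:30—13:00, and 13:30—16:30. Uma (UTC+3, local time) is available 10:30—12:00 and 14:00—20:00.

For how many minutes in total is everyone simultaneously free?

Wyatt → UTC: 03:00–04:00, 04:30–08:00, 09:00–09:30, 10:00–10:30, 11:00–11:30.
Oksana → UTC: 07:30–10:00, 11:30–12:00, 12:30–15:30.
Uma → UTC: 07:30–09:00, 11:00–17:00.
Wyatt ∩ Oksana: 07:30–08:00, 09:00–09:30.
Wyatt ∩ Oksana ∩ Uma: 07:30–08:00.
Total common minutes: 30.

30 minutes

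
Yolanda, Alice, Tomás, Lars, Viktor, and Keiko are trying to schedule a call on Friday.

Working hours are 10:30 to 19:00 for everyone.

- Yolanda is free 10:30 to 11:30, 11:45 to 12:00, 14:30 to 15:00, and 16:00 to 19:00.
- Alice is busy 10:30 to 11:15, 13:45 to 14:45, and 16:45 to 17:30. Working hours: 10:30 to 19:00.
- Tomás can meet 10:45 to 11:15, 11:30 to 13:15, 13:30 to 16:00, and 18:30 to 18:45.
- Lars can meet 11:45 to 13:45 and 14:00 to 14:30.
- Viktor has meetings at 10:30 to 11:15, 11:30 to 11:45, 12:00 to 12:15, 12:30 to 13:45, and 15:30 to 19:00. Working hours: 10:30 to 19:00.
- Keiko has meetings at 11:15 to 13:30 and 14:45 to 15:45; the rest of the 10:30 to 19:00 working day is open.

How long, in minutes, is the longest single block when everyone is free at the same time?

Alice free within 10:30–19:00: 11:15–13:45, 14:45–16:45, 17:30–19:00.
Viktor free within 10:30–19:00: 11:15–11:30, 11:45–12:00, 12:15–12:30, 13:45–15:30.
Keiko free within 10:30–19:00: 10:30–11:15, 13:30–14:45, 15:45–19:00.
Yolanda ∩ Alice: 11:15–11:30, 11:45–12:00, 14:45–15:00, 16:00–16:45, 17:30–19:00.
Yolanda ∩ Alice ∩ Tomás: 11:45–12:00, 14:45–15:00, 18:30–18:45.
Yolanda ∩ Alice ∩ Tomás ∩ Lars: 11:45–12:00.
Yolanda ∩ Alice ∩ Tomás ∩ Lars ∩ Viktor: 11:45–12:00.
Yolanda ∩ Alice ∩ Tomás ∩ Lars ∩ Viktor ∩ Keiko: (none).
No common window.

0 minutes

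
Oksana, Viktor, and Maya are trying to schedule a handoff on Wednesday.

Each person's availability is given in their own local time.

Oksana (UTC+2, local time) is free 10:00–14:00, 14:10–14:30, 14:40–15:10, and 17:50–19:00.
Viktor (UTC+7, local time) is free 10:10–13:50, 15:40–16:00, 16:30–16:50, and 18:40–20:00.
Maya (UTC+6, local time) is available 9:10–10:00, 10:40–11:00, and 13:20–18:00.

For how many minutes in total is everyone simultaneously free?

Oksana → UTC: 08:00–12:00, 12:10–12:30, 12:40–13:10, 15:50–17:00.
Viktor → UTC: 03:10–06:50, 08:40–09:00, 09:30–09:50, 11:40–13:00.
Maya → UTC: 03:10–04:00, 04:40–05:00, 07:20–12:00.
Oksana ∩ Viktor: 08:40–09:00, 09:30–09:50, 11:40–12:00, 12:10–12:30, 12:40–13:00.
Oksana ∩ Viktor ∩ Maya: 08:40–09:00, 09:30–09:50, 11:40–12:00.
Total common minutes: 20 + 20 + 20 = 60.

60 minutes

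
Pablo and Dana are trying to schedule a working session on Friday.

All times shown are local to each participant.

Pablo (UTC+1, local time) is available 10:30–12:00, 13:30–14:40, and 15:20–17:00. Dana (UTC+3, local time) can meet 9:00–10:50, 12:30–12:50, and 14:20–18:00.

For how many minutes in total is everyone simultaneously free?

130 minutes

Pablo → UTC: 09:30–11:00, 12:30–13:40, 14:20–16:00.
Dana → UTC: 06:00–07:50, 09:30–09:50, 11:20–15:00.
Pablo ∩ Dana: 09:30–09:50, 12:30–13:40, 14:20–15:00.
Total common minutes: 20 + 70 + 40 = 130.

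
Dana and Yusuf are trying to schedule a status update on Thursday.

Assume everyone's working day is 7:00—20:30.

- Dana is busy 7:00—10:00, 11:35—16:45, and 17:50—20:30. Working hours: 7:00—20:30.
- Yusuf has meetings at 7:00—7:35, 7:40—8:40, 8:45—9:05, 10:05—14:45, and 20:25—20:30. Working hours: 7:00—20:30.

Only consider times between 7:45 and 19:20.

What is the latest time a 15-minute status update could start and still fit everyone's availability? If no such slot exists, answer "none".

17:35

Dana free within 07:00–20:30: 10:00–11:35, 16:45–17:50.
Yusuf free within 07:00–20:30: 07:35–07:40, 08:40–08:45, 09:05–10:05, 14:45–20:25.
Dana ∩ Yusuf: 10:00–10:05, 16:45–17:50.
Restricted to 07:45–19:20: 10:00–10:05, 16:45–17:50.
Windows ≥ 15 min: 16:45–17:50.
Latest start in the last window 16:45–17:50 is 17:50 − 15 min = 17:35.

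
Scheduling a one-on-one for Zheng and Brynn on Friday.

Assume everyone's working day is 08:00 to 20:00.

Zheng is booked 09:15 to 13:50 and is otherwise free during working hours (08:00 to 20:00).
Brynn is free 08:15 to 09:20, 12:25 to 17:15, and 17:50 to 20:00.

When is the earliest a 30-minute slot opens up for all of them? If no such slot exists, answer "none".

08:15

Zheng free within 08:00–20:00: 08:00–09:15, 13:50–20:00.
Zheng ∩ Brynn: 08:15–09:15, 13:50–17:15, 17:50–20:00.
Windows ≥ 30 min: 08:15–09:15, 13:50–17:15, 17:50–20:00.
Earliest such window starts at 08:15.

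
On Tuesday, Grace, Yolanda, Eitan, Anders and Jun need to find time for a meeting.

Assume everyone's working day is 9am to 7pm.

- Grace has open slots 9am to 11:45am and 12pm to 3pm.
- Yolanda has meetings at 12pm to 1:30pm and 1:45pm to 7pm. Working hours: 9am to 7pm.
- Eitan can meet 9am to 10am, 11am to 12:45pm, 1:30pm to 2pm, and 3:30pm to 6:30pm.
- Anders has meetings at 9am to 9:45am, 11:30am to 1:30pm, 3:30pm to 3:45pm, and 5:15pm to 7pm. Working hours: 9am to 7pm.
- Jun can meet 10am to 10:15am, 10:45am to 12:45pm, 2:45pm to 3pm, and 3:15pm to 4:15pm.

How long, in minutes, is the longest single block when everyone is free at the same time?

30 minutes

Yolanda free within 09:00–19:00: 09:00–12:00, 13:30–13:45.
Anders free within 09:00–19:00: 09:45–11:30, 13:30–15:30, 15:45–17:15.
Grace ∩ Yolanda: 09:00–11:45, 13:30–13:45.
Grace ∩ Yolanda ∩ Eitan: 09:00–10:00, 11:00–11:45, 13:30–13:45.
Grace ∩ Yolanda ∩ Eitan ∩ Anders: 09:45–10:00, 11:00–11:30, 13:30–13:45.
Grace ∩ Yolanda ∩ Eitan ∩ Anders ∩ Jun: 11:00–11:30.
Single common window of 30 minutes.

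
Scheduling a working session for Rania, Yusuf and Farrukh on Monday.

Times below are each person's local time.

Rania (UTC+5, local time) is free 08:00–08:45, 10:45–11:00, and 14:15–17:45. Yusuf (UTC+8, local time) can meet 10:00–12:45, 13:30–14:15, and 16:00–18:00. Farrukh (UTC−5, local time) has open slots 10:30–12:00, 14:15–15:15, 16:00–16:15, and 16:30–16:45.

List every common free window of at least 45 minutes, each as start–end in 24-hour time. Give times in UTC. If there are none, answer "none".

none

Rania → UTC: 03:00–03:45, 05:45–06:00, 09:15–12:45.
Yusuf → UTC: 02:00–04:45, 05:30–06:15, 08:00–10:00.
Farrukh → UTC: 15:30–17:00, 19:15–20:15, 21:00–21:15, 21:30–21:45.
Rania ∩ Yusuf: 03:00–03:45, 05:45–06:00, 09:15–10:00.
Rania ∩ Yusuf ∩ Farrukh: (none).
Windows ≥ 45 min: (none).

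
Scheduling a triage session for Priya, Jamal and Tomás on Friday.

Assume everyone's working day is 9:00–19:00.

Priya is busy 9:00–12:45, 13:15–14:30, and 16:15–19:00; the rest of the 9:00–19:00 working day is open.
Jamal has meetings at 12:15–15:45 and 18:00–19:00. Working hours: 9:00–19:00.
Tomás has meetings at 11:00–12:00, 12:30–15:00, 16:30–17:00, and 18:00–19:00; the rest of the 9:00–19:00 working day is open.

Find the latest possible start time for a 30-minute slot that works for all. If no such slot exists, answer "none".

Priya free within 09:00–19:00: 12:45–13:15, 14:30–16:15.
Jamal free within 09:00–19:00: 09:00–12:15, 15:45–18:00.
Tomás free within 09:00–19:00: 09:00–11:00, 12:00–12:30, 15:00–16:30, 17:00–18:00.
Priya ∩ Jamal: 15:45–16:15.
Priya ∩ Jamal ∩ Tomás: 15:45–16:15.
Windows ≥ 30 min: 15:45–16:15.
Latest start in the last window 15:45–16:15 is 16:15 − 30 min = 15:45.

15:45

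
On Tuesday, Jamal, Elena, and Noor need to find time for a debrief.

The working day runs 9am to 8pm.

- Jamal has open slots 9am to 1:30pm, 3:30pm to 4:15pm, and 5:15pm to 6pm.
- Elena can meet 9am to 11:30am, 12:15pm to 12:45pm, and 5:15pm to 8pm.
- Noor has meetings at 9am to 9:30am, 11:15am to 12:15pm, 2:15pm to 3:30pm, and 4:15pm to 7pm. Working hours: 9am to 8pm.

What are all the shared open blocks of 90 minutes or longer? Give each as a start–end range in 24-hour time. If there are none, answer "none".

09:30–11:15

Noor free within 09:00–20:00: 09:30–11:15, 12:15–14:15, 15:30–16:15, 19:00–20:00.
Jamal ∩ Elena: 09:00–11:30, 12:15–12:45, 17:15–18:00.
Jamal ∩ Elena ∩ Noor: 09:30–11:15, 12:15–12:45.
Windows ≥ 90 min: 09:30–11:15.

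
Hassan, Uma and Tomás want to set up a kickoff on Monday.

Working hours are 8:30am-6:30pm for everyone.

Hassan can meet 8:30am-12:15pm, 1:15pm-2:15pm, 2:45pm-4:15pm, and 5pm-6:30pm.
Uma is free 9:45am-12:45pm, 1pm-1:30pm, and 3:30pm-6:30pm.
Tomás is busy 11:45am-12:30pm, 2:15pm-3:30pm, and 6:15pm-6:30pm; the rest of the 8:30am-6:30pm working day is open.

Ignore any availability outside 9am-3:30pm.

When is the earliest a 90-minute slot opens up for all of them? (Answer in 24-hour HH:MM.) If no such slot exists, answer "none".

Tomás free within 08:30–18:30: 08:30–11:45, 12:30–14:15, 15:30–18:15.
Hassan ∩ Uma: 09:45–12:15, 13:15–13:30, 15:30–16:15, 17:00–18:30.
Hassan ∩ Uma ∩ Tomás: 09:45–11:45, 13:15–13:30, 15:30–16:15, 17:00–18:15.
Restricted to 09:00–15:30: 09:45–11:45, 13:15–13:30.
Windows ≥ 90 min: 09:45–11:45.
Earliest such window starts at 09:45.

09:45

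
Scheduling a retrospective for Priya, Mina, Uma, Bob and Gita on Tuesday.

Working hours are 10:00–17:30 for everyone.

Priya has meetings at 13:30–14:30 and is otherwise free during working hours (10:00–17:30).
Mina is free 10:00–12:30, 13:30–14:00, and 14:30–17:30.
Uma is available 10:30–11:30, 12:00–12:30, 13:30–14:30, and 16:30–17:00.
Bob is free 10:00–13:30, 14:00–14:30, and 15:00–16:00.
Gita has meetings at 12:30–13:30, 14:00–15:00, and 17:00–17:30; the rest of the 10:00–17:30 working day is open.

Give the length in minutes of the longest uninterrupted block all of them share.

Priya free within 10:00–17:30: 10:00–13:30, 14:30–17:30.
Gita free within 10:00–17:30: 10:00–12:30, 13:30–14:00, 15:00–17:00.
Priya ∩ Mina: 10:00–12:30, 14:30–17:30.
Priya ∩ Mina ∩ Uma: 10:30–11:30, 12:00–12:30, 16:30–17:00.
Priya ∩ Mina ∩ Uma ∩ Bob: 10:30–11:30, 12:00–12:30.
Priya ∩ Mina ∩ Uma ∩ Bob ∩ Gita: 10:30–11:30, 12:00–12:30.
Common window lengths: 60, 30 min; longest is 60.

60 minutes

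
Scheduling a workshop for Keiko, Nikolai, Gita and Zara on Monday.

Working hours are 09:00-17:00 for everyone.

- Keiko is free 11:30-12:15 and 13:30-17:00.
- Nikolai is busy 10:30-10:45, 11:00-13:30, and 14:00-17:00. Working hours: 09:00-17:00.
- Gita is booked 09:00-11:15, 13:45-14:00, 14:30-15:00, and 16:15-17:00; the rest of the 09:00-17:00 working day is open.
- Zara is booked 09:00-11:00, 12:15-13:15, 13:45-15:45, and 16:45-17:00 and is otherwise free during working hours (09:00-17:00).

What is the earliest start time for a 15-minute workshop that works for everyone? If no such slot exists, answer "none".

13:30

Nikolai free within 09:00–17:00: 09:00–10:30, 10:45–11:00, 13:30–14:00.
Gita free within 09:00–17:00: 11:15–13:45, 14:00–14:30, 15:00–16:15.
Zara free within 09:00–17:00: 11:00–12:15, 13:15–13:45, 15:45–16:45.
Keiko ∩ Nikolai: 13:30–14:00.
Keiko ∩ Nikolai ∩ Gita: 13:30–13:45.
Keiko ∩ Nikolai ∩ Gita ∩ Zara: 13:30–13:45.
Windows ≥ 15 min: 13:30–13:45.
Earliest such window starts at 13:30.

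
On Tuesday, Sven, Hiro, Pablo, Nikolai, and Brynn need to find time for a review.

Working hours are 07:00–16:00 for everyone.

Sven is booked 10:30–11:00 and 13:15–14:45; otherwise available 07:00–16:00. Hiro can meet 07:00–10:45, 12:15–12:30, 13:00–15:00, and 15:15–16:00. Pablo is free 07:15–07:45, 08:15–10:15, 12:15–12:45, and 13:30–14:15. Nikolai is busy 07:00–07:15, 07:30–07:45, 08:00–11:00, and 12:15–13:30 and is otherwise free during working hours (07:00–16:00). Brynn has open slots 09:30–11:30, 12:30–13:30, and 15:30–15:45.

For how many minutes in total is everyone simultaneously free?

Sven free within 07:00–16:00: 07:00–10:30, 11:00–13:15, 14:45–16:00.
Nikolai free within 07:00–16:00: 07:15–07:30, 07:45–08:00, 11:00–12:15, 13:30–16:00.
Sven ∩ Hiro: 07:00–10:30, 12:15–12:30, 13:00–13:15, 14:45–15:00, 15:15–16:00.
Sven ∩ Hiro ∩ Pablo: 07:15–07:45, 08:15–10:15, 12:15–12:30.
Sven ∩ Hiro ∩ Pablo ∩ Nikolai: 07:15–07:30.
Sven ∩ Hiro ∩ Pablo ∩ Nikolai ∩ Brynn: (none).
Total common minutes: 0.

0 minutes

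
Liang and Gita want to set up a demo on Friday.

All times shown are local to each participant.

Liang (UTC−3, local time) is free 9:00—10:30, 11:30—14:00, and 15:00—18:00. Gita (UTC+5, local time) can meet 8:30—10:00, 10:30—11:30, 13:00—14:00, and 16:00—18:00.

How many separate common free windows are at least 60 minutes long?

Liang → UTC: 12:00–13:30, 14:30–17:00, 18:00–21:00.
Gita → UTC: 03:30–05:00, 05:30–06:30, 08:00–09:00, 11:00–13:00.
Liang ∩ Gita: 12:00–13:00.
Windows ≥ 60 min: 12:00–13:00.
That's 1 window.

1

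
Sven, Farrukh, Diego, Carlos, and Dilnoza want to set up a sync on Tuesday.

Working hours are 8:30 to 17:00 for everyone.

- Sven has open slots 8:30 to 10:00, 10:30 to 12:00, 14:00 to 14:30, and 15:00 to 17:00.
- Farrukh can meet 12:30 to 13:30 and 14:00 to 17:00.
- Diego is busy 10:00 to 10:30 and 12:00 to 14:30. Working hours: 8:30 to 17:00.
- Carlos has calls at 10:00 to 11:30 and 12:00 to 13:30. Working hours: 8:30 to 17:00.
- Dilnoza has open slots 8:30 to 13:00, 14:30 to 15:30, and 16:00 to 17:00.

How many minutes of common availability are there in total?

90 minutes

Diego free within 08:30–17:00: 08:30–10:00, 10:30–12:00, 14:30–17:00.
Carlos free within 08:30–17:00: 08:30–10:00, 11:30–12:00, 13:30–17:00.
Sven ∩ Farrukh: 14:00–14:30, 15:00–17:00.
Sven ∩ Farrukh ∩ Diego: 15:00–17:00.
Sven ∩ Farrukh ∩ Diego ∩ Carlos: 15:00–17:00.
Sven ∩ Farrukh ∩ Diego ∩ Carlos ∩ Dilnoza: 15:00–15:30, 16:00–17:00.
Total common minutes: 30 + 60 = 90.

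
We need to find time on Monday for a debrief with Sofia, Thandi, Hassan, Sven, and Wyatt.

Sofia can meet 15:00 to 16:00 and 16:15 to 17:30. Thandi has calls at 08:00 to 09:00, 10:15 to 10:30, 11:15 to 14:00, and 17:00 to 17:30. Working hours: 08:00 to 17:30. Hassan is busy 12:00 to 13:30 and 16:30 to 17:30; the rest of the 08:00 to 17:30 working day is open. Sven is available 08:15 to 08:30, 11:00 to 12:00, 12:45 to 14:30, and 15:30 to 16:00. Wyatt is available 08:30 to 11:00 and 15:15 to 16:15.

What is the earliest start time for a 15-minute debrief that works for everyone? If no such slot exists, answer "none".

15:30

Thandi free within 08:00–17:30: 09:00–10:15, 10:30–11:15, 14:00–17:00.
Hassan free within 08:00–17:30: 08:00–12:00, 13:30–16:30.
Sofia ∩ Thandi: 15:00–16:00, 16:15–17:00.
Sofia ∩ Thandi ∩ Hassan: 15:00–16:00, 16:15–16:30.
Sofia ∩ Thandi ∩ Hassan ∩ Sven: 15:30–16:00.
Sofia ∩ Thandi ∩ Hassan ∩ Sven ∩ Wyatt: 15:30–16:00.
Windows ≥ 15 min: 15:30–16:00.
Earliest such window starts at 15:30.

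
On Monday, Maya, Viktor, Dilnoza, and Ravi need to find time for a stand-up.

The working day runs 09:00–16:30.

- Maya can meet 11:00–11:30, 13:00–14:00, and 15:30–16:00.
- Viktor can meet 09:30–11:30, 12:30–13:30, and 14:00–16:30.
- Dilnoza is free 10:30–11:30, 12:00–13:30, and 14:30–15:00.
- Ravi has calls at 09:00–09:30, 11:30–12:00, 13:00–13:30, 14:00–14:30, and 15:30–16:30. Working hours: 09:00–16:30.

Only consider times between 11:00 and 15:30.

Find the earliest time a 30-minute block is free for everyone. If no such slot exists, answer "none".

11:00

Ravi free within 09:00–16:30: 09:30–11:30, 12:00–13:00, 13:30–14:00, 14:30–15:30.
Maya ∩ Viktor: 11:00–11:30, 13:00–13:30, 15:30–16:00.
Maya ∩ Viktor ∩ Dilnoza: 11:00–11:30, 13:00–13:30.
Maya ∩ Viktor ∩ Dilnoza ∩ Ravi: 11:00–11:30.
Restricted to 11:00–15:30: 11:00–11:30.
Windows ≥ 30 min: 11:00–11:30.
Earliest such window starts at 11:00.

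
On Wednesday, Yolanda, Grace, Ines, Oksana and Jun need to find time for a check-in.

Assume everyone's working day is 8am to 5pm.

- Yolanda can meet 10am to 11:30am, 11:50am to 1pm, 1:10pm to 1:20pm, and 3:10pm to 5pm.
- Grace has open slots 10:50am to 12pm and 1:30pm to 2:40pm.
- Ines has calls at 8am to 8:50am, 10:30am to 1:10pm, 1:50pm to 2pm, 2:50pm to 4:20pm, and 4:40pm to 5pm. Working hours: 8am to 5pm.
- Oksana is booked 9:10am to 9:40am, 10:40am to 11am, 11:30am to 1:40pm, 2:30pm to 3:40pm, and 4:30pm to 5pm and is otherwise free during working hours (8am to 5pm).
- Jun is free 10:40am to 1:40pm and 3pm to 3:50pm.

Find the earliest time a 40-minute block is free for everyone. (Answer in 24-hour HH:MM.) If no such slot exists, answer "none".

Ines free within 08:00–17:00: 08:50–10:30, 13:10–13:50, 14:00–14:50, 16:20–16:40.
Oksana free within 08:00–17:00: 08:00–09:10, 09:40–10:40, 11:00–11:30, 13:40–14:30, 15:40–16:30.
Yolanda ∩ Grace: 10:50–11:30, 11:50–12:00.
Yolanda ∩ Grace ∩ Ines: (none).
Yolanda ∩ Grace ∩ Ines ∩ Oksana: (none).
Yolanda ∩ Grace ∩ Ines ∩ Oksana ∩ Jun: (none).
Windows ≥ 40 min: (none).

none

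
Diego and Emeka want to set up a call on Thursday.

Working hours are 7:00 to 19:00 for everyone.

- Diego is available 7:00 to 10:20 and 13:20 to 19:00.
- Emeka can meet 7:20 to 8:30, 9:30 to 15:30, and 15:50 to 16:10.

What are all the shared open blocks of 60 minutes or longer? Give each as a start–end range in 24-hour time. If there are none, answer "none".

07:20–08:30, 13:20–15:30

Diego ∩ Emeka: 07:20–08:30, 09:30–10:20, 13:20–15:30, 15:50–16:10.
Windows ≥ 60 min: 07:20–08:30, 13:20–15:30.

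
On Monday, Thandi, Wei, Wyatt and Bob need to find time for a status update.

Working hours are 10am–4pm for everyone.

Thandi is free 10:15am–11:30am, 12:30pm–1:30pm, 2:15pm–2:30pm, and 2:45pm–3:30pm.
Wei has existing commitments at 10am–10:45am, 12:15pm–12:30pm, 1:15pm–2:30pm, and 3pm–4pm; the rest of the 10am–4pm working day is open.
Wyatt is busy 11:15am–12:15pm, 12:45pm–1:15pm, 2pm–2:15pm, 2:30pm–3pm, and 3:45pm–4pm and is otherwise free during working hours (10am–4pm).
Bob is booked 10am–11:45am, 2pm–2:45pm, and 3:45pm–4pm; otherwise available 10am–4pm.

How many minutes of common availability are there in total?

Wei free within 10:00–16:00: 10:45–12:15, 12:30–13:15, 14:30–15:00.
Wyatt free within 10:00–16:00: 10:00–11:15, 12:15–12:45, 13:15–14:00, 14:15–14:30, 15:00–15:45.
Bob free within 10:00–16:00: 11:45–14:00, 14:45–15:45.
Thandi ∩ Wei: 10:45–11:30, 12:30–13:15, 14:45–15:00.
Thandi ∩ Wei ∩ Wyatt: 10:45–11:15, 12:30–12:45.
Thandi ∩ Wei ∩ Wyatt ∩ Bob: 12:30–12:45.
Total common minutes: 15.

15 minutes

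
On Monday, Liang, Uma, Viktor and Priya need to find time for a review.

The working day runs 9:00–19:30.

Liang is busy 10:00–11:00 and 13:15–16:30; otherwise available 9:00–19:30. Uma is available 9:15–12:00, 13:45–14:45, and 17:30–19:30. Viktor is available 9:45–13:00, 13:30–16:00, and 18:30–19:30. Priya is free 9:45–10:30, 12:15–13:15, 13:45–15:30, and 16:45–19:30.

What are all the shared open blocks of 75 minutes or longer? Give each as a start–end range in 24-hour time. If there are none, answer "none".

Liang free within 09:00–19:30: 09:00–10:00, 11:00–13:15, 16:30–19:30.
Liang ∩ Uma: 09:15–10:00, 11:00–12:00, 17:30–19:30.
Liang ∩ Uma ∩ Viktor: 09:45–10:00, 11:00–12:00, 18:30–19:30.
Liang ∩ Uma ∩ Viktor ∩ Priya: 09:45–10:00, 18:30–19:30.
Windows ≥ 75 min: (none).

none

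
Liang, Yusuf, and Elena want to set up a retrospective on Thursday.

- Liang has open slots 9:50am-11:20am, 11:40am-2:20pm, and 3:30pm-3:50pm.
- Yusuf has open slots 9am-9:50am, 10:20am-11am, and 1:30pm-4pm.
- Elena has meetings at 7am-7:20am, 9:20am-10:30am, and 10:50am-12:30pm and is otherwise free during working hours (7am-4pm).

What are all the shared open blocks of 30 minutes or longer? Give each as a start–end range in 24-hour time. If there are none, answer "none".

Elena free within 07:00–16:00: 07:20–09:20, 10:30–10:50, 12:30–16:00.
Liang ∩ Yusuf: 10:20–11:00, 13:30–14:20, 15:30–15:50.
Liang ∩ Yusuf ∩ Elena: 10:30–10:50, 13:30–14:20, 15:30–15:50.
Windows ≥ 30 min: 13:30–14:20.

13:30–14:20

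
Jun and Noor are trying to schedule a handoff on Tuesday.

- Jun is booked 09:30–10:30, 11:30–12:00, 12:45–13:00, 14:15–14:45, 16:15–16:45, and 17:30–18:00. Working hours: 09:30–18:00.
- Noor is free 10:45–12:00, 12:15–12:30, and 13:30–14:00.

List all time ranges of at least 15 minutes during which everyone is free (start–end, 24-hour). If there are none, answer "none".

Jun free within 09:30–18:00: 10:30–11:30, 12:00–12:45, 13:00–14:15, 14:45–16:15, 16:45–17:30.
Jun ∩ Noor: 10:45–11:30, 12:15–12:30, 13:30–14:00.
Windows ≥ 15 min: 10:45–11:30, 12:15–12:30, 13:30–14:00.

10:45–11:30, 12:15–12:30, 13:30–14:00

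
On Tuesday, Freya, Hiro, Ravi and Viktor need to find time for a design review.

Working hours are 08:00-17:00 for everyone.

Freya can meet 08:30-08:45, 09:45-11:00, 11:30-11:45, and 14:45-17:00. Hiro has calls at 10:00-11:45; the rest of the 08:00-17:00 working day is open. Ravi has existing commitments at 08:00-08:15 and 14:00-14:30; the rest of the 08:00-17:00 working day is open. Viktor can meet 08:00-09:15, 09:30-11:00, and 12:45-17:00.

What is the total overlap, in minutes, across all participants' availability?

Hiro free within 08:00–17:00: 08:00–10:00, 11:45–17:00.
Ravi free within 08:00–17:00: 08:15–14:00, 14:30–17:00.
Freya ∩ Hiro: 08:30–08:45, 09:45–10:00, 14:45–17:00.
Freya ∩ Hiro ∩ Ravi: 08:30–08:45, 09:45–10:00, 14:45–17:00.
Freya ∩ Hiro ∩ Ravi ∩ Viktor: 08:30–08:45, 09:45–10:00, 14:45–17:00.
Total common minutes: 15 + 15 + 135 = 165.

165 minutes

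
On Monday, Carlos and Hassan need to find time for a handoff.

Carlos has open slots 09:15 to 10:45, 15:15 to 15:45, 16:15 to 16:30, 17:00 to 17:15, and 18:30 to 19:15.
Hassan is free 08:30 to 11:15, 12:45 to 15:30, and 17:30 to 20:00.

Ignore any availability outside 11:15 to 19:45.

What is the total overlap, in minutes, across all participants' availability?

60 minutes

Carlos ∩ Hassan: 09:15–10:45, 15:15–15:30, 18:30–19:15.
Restricted to 11:15–19:45: 15:15–15:30, 18:30–19:15.
Total common minutes: 15 + 45 = 60.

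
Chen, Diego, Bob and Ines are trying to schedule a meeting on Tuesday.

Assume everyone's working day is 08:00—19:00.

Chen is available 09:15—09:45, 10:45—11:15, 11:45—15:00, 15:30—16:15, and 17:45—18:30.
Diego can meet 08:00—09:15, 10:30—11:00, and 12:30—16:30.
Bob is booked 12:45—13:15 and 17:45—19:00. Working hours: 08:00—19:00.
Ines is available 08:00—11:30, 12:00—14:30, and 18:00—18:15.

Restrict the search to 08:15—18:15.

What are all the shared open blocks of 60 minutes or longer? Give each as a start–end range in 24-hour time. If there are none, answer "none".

13:15–14:30

Bob free within 08:00–19:00: 08:00–12:45, 13:15–17:45.
Chen ∩ Diego: 10:45–11:00, 12:30–15:00, 15:30–16:15.
Chen ∩ Diego ∩ Bob: 10:45–11:00, 12:30–12:45, 13:15–15:00, 15:30–16:15.
Chen ∩ Diego ∩ Bob ∩ Ines: 10:45–11:00, 12:30–12:45, 13:15–14:30.
Restricted to 08:15–18:15: 10:45–11:00, 12:30–12:45, 13:15–14:30.
Windows ≥ 60 min: 13:15–14:30.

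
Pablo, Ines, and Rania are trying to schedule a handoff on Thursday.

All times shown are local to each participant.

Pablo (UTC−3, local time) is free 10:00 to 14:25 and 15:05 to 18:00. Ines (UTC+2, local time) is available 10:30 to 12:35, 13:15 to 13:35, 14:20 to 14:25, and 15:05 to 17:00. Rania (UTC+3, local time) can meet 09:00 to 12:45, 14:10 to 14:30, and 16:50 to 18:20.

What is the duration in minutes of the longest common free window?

70 minutes

Pablo → UTC: 13:00–17:25, 18:05–21:00.
Ines → UTC: 08:30–10:35, 11:15–11:35, 12:20–12:25, 13:05–15:00.
Rania → UTC: 06:00–09:45, 11:10–11:30, 13:50–15:20.
Pablo ∩ Ines: 13:05–15:00.
Pablo ∩ Ines ∩ Rania: 13:50–15:00.
Single common window of 70 minutes.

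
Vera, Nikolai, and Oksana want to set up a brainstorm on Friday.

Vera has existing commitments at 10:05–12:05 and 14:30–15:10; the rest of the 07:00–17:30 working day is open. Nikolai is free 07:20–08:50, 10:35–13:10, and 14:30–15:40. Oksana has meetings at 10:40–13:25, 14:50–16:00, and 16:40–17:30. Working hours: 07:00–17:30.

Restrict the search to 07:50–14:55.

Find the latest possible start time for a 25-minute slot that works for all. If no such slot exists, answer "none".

08:25

Vera free within 07:00–17:30: 07:00–10:05, 12:05–14:30, 15:10–17:30.
Oksana free within 07:00–17:30: 07:00–10:40, 13:25–14:50, 16:00–16:40.
Vera ∩ Nikolai: 07:20–08:50, 12:05–13:10, 15:10–15:40.
Vera ∩ Nikolai ∩ Oksana: 07:20–08:50.
Restricted to 07:50–14:55: 07:50–08:50.
Windows ≥ 25 min: 07:50–08:50.
Latest start in the last window 07:50–08:50 is 08:50 − 25 min = 08:25.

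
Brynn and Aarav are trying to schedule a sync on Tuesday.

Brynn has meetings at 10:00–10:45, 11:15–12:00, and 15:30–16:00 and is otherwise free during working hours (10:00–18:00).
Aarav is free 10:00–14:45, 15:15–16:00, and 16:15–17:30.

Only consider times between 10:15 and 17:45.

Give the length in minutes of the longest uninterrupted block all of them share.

Brynn free within 10:00–18:00: 10:45–11:15, 12:00–15:30, 16:00–18:00.
Brynn ∩ Aarav: 10:45–11:15, 12:00–14:45, 15:15–15:30, 16:15–17:30.
Restricted to 10:15–17:45: 10:45–11:15, 12:00–14:45, 15:15–15:30, 16:15–17:30.
Common window lengths: 30, 165, 15, 75 min; longest is 165.

165 minutes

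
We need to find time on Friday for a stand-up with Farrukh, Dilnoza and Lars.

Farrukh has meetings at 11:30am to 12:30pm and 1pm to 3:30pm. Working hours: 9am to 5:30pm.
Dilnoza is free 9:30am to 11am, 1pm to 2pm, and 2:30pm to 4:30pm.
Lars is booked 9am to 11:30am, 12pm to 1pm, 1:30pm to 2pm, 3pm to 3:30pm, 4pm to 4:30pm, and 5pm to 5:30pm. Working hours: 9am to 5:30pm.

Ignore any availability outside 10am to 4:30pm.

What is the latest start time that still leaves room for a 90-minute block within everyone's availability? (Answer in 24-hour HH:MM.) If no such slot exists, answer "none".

Farrukh free within 09:00–17:30: 09:00–11:30, 12:30–13:00, 15:30–17:30.
Lars free within 09:00–17:30: 11:30–12:00, 13:00–13:30, 14:00–15:00, 15:30–16:00, 16:30–17:00.
Farrukh ∩ Dilnoza: 09:30–11:00, 15:30–16:30.
Farrukh ∩ Dilnoza ∩ Lars: 15:30–16:00.
Restricted to 10:00–16:30: 15:30–16:00.
Windows ≥ 90 min: (none).

none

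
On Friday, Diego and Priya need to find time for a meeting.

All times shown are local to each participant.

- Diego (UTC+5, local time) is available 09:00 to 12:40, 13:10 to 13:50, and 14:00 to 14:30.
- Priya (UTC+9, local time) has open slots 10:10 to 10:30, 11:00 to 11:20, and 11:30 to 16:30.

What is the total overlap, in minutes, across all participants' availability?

Diego → UTC: 04:00–07:40, 08:10–08:50, 09:00–09:30.
Priya → UTC: 01:10–01:30, 02:00–02:20, 02:30–07:30.
Diego ∩ Priya: 04:00–07:30.
Total common minutes: 210.

210 minutes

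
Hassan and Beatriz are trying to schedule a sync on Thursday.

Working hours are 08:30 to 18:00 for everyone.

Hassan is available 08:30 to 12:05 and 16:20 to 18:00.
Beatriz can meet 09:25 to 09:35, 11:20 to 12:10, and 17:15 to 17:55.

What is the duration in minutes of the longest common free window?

45 minutes

Hassan ∩ Beatriz: 09:25–09:35, 11:20–12:05, 17:15–17:55.
Common window lengths: 10, 45, 40 min; longest is 45.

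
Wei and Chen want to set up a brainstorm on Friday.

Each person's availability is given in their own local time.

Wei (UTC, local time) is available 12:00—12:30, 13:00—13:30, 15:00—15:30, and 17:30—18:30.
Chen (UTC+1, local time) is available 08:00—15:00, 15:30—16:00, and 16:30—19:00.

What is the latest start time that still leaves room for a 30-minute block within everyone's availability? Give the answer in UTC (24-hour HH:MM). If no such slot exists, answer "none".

17:30

Wei → UTC: 12:00–12:30, 13:00–13:30, 15:00–15:30, 17:30–18:30.
Chen → UTC: 07:00–14:00, 14:30–15:00, 15:30–18:00.
Wei ∩ Chen: 12:00–12:30, 13:00–13:30, 17:30–18:00.
Windows ≥ 30 min: 12:00–12:30, 13:00–13:30, 17:30–18:00.
Latest start in the last window 17:30–18:00 is 18:00 − 30 min = 17:30.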